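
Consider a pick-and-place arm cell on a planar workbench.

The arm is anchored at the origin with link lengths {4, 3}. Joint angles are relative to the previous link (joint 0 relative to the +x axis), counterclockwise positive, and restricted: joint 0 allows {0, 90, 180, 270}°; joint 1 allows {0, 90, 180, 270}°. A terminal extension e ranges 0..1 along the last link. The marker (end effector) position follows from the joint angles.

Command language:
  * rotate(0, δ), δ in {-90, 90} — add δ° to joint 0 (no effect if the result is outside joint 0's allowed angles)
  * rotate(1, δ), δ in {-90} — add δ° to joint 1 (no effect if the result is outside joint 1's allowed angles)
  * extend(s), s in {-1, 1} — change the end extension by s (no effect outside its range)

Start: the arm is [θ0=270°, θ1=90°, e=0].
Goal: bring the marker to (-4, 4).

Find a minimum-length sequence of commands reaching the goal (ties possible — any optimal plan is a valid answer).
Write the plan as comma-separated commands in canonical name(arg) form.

start: [θ0=270°, θ1=90°, e=0]
1. rotate(0, -90) → [θ0=180°, θ1=90°, e=0]
2. rotate(0, -90) → [θ0=90°, θ1=90°, e=0]
3. extend(1) → [θ0=90°, θ1=90°, e=1]
no 2-step plan works, so 3 is optimal.

rotate(0, -90), rotate(0, -90), extend(1)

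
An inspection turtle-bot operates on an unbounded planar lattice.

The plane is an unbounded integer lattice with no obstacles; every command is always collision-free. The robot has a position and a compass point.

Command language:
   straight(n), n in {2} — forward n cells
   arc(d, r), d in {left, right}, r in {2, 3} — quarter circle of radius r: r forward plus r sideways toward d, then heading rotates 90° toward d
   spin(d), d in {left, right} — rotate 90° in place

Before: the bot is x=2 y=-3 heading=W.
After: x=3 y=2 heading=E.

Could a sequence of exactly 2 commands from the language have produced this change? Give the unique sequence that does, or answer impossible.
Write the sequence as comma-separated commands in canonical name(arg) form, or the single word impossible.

arc(right, 2), arc(right, 3)

key: order matters: swapping arc(right, 2) and arc(right, 3) lands elsewhere
begin: x=2 y=-3 heading=W
t=1 arc(right, 2) ⇒ x=0 y=-1 heading=N
t=2 arc(right, 3) ⇒ x=3 y=2 heading=E
all 49 alternatives checked — unique.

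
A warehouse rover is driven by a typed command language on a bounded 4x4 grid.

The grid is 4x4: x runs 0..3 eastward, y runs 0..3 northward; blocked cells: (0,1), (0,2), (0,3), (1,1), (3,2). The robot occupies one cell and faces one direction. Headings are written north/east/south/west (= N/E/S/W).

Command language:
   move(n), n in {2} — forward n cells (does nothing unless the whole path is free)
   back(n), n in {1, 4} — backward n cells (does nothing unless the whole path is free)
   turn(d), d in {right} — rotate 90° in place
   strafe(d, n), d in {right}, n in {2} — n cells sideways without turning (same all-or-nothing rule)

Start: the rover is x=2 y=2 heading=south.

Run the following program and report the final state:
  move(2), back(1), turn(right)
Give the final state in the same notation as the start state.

from: x=2 y=2 heading=south
1. move(2) → x=2 y=0 heading=south
2. back(1) → x=2 y=1 heading=south
3. turn(right) → x=2 y=1 heading=west

x=2 y=1 heading=west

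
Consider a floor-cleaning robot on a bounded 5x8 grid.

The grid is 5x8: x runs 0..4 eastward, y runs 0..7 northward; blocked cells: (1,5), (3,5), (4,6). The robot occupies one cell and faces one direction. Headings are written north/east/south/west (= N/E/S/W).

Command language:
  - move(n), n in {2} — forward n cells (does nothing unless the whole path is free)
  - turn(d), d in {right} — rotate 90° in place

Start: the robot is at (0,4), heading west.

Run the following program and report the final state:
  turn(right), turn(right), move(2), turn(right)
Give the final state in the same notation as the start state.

start: at (0,4), heading west
t=1 turn(right) ⇒ at (0,4), heading north
t=2 turn(right) ⇒ at (0,4), heading east
t=3 move(2) ⇒ at (2,4), heading east
t=4 turn(right) ⇒ at (2,4), heading south

at (2,4), heading south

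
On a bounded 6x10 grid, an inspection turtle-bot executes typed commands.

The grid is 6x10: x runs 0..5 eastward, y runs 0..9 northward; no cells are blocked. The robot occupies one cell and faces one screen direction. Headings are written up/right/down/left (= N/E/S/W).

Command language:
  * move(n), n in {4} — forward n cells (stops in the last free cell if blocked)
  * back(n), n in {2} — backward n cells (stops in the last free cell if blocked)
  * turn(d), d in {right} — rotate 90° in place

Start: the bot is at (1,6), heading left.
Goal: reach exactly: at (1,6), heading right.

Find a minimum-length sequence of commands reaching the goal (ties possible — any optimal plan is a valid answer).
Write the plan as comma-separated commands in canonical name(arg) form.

initial: at (1,6), heading left
t=1 turn(right) ⇒ at (1,6), heading up
t=2 turn(right) ⇒ at (1,6), heading right
nothing shorter than 2 reaches the goal.

turn(right), turn(right)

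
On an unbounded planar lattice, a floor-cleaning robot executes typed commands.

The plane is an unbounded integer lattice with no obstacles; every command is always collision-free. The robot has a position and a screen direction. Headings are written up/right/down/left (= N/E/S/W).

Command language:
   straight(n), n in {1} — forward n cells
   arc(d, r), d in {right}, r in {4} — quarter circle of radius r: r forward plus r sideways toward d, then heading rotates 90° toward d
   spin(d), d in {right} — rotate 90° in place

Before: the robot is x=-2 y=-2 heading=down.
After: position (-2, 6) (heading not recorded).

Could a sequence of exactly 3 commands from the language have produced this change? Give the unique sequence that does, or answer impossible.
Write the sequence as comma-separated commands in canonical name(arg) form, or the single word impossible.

spin(right), arc(right, 4), arc(right, 4)

key: running arc(right, 4) before spin(right) would end elsewhere — order is forced
initial: x=-2 y=-2 heading=down
t=1 spin(right) ⇒ x=-2 y=-2 heading=left
t=2 arc(right, 4) ⇒ x=-6 y=2 heading=up
t=3 arc(right, 4) ⇒ x=-2 y=6 heading=right
all 27 alternatives checked — unique.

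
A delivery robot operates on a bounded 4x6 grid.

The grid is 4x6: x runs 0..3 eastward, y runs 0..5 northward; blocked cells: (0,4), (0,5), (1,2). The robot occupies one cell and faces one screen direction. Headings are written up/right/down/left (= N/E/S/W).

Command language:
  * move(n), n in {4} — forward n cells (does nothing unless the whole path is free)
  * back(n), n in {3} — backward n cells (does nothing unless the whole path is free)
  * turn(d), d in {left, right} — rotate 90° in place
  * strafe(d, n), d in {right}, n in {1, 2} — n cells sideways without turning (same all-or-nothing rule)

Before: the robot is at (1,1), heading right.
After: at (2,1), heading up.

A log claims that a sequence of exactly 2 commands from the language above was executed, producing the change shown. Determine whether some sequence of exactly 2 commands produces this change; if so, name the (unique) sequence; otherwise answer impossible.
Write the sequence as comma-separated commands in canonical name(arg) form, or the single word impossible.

turn(left), strafe(right, 1)

key: running strafe(right, 1) before turn(left) would end elsewhere — order is forced
initial: at (1,1), heading right
t=1 turn(left) ⇒ at (1,1), heading up
t=2 strafe(right, 1) ⇒ at (2,1), heading up
uniquely the one of 36 2-step routes that fits.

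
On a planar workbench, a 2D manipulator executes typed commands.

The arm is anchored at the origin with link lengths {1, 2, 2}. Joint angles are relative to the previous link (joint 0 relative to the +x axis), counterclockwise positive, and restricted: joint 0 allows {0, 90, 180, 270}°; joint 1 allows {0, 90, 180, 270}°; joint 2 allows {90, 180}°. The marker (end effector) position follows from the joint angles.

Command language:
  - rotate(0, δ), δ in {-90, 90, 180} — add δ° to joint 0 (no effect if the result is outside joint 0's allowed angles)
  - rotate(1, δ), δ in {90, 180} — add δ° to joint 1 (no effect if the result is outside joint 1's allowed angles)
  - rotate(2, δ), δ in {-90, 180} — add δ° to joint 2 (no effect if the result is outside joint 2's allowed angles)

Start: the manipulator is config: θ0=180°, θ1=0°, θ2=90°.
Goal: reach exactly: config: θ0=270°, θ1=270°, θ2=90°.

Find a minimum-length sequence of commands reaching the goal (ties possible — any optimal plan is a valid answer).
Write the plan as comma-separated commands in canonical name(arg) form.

rotate(0, 90), rotate(1, 90), rotate(1, 180)

initial: config: θ0=180°, θ1=0°, θ2=90°
1. rotate(0, 90) → config: θ0=270°, θ1=0°, θ2=90°
2. rotate(1, 90) → config: θ0=270°, θ1=90°, θ2=90°
3. rotate(1, 180) → config: θ0=270°, θ1=270°, θ2=90°
minimal: 3 command(s), checked below 3.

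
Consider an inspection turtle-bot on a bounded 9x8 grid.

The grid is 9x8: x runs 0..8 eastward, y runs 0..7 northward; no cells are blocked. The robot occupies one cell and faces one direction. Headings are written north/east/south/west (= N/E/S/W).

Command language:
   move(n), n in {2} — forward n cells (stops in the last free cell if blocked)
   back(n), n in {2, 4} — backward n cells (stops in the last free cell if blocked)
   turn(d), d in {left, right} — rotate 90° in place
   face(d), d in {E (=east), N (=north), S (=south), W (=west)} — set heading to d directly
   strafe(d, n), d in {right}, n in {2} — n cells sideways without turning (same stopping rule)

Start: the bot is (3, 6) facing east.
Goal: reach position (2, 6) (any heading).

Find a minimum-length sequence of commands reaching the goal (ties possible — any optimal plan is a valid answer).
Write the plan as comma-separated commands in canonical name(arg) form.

start: (3, 6) facing east
[1] after back(4): (0, 6) facing east
[2] after move(2): (2, 6) facing east
no 1-step plan works, so 2 is optimal.

back(4), move(2)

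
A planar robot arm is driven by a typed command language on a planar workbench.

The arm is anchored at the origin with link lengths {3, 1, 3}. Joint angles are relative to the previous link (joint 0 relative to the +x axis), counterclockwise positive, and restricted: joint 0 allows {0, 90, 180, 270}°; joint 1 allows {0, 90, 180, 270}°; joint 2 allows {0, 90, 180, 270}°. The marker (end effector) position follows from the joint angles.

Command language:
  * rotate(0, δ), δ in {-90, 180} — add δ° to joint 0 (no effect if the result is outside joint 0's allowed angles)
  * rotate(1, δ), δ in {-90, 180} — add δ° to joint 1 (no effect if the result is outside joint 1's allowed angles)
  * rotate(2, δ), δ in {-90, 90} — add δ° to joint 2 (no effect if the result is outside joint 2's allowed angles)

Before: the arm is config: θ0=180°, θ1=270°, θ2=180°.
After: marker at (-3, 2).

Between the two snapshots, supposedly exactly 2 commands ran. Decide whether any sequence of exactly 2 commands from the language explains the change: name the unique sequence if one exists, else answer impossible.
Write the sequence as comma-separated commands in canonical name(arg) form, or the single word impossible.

from: config: θ0=180°, θ1=270°, θ2=180°
[1] after rotate(1, -90): config: θ0=180°, θ1=180°, θ2=180°
[2] after rotate(1, -90): config: θ0=180°, θ1=90°, θ2=180°
no other 2-command option fits: unique.

rotate(1, -90), rotate(1, -90)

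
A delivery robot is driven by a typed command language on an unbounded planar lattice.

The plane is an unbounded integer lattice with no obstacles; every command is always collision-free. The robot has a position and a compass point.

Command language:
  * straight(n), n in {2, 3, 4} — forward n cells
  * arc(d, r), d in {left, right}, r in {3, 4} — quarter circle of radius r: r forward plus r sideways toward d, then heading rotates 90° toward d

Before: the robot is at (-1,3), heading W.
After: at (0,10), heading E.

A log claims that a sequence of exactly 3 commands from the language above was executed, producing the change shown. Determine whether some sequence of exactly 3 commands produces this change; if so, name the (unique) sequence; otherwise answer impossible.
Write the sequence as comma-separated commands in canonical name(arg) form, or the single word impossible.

arc(right, 4), arc(right, 3), straight(2)

key: cell and facing (now E) both changed — the 3 commands mix motion and turning
t0: at (-1,3), heading W
t=1 arc(right, 4) ⇒ at (-5,7), heading N
t=2 arc(right, 3) ⇒ at (-2,10), heading E
t=3 straight(2) ⇒ at (0,10), heading E
no other 3-command option fits: unique.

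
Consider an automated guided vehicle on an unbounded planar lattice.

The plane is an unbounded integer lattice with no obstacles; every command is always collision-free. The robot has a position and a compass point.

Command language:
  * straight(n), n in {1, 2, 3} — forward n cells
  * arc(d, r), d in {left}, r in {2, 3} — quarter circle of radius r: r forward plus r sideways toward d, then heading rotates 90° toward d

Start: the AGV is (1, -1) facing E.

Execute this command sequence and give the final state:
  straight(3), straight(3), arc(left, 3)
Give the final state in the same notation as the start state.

start: (1, -1) facing E
[1] after straight(3): (4, -1) facing E
[2] after straight(3): (7, -1) facing E
[3] after arc(left, 3): (10, 2) facing N

(10, 2) facing N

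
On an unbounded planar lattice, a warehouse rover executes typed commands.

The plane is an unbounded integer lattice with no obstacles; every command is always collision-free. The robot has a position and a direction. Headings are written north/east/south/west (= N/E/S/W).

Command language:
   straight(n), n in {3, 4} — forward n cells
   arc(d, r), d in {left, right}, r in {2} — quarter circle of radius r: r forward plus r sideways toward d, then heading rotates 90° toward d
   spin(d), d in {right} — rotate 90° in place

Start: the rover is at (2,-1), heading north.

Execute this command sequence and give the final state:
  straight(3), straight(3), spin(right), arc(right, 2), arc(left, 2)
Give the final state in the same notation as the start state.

t0: at (2,-1), heading north
1. straight(3) → at (2,2), heading north
2. straight(3) → at (2,5), heading north
3. spin(right) → at (2,5), heading east
4. arc(right, 2) → at (4,3), heading south
5. arc(left, 2) → at (6,1), heading east

at (6,1), heading east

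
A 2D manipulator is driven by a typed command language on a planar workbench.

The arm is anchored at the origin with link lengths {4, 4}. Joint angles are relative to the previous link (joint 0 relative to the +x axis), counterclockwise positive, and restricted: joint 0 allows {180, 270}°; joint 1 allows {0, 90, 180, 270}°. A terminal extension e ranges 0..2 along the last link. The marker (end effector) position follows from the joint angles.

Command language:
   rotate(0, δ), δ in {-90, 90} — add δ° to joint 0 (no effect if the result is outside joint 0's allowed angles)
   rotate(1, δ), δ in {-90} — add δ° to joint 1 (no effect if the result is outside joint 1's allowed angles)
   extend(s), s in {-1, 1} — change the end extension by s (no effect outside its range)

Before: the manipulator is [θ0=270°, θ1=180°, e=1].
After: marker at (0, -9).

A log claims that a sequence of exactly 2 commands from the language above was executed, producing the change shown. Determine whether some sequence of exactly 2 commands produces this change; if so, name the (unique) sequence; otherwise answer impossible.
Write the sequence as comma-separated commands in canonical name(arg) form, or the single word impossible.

begin: [θ0=270°, θ1=180°, e=1]
t=1 rotate(1, -90) ⇒ [θ0=270°, θ1=90°, e=1]
t=2 rotate(1, -90) ⇒ [θ0=270°, θ1=0°, e=1]
no other 2-command option fits: unique.

rotate(1, -90), rotate(1, -90)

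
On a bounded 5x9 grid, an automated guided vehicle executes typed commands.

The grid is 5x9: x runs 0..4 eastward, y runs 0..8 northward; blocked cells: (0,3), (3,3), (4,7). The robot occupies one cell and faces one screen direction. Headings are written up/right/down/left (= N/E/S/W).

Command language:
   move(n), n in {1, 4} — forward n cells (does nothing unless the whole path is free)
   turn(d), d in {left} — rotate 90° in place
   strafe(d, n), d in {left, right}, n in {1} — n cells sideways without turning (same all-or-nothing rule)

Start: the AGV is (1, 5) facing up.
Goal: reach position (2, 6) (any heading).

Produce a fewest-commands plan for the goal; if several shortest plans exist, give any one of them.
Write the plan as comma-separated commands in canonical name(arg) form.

initial: (1, 5) facing up
[1] after move(1): (1, 6) facing up
[2] after strafe(right, 1): (2, 6) facing up
no 1-step plan works, so 2 is optimal.

move(1), strafe(right, 1)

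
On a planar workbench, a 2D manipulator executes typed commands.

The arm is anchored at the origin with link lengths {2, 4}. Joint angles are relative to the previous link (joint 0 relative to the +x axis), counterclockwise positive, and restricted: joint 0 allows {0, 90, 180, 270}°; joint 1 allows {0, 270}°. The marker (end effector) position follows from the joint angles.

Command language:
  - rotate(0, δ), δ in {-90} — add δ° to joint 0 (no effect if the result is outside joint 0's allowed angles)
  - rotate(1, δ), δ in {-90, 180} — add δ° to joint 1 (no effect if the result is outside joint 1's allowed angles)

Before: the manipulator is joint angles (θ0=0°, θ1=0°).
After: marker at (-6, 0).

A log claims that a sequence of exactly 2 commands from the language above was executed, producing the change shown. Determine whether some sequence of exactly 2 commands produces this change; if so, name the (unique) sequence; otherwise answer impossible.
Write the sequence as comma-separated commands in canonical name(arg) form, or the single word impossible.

begin: joint angles (θ0=0°, θ1=0°)
[1] after rotate(0, -90): joint angles (θ0=270°, θ1=0°)
[2] after rotate(0, -90): joint angles (θ0=180°, θ1=0°)
no rival 2-sequence matches.

rotate(0, -90), rotate(0, -90)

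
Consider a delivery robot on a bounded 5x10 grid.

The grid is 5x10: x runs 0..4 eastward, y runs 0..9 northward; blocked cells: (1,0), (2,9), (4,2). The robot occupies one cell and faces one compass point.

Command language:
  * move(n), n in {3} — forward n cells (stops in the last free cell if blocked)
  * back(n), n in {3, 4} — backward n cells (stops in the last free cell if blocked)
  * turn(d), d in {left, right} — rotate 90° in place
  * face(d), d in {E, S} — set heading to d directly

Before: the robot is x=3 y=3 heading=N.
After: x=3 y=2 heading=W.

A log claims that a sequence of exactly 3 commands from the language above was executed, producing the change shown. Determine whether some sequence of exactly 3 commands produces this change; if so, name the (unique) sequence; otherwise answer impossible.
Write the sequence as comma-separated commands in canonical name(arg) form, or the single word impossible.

key: running turn(left) before move(3) would end elsewhere — order is forced
begin: x=3 y=3 heading=N
t=1 move(3) ⇒ x=3 y=6 heading=N
t=2 back(4) ⇒ x=3 y=2 heading=N
t=3 turn(left) ⇒ x=3 y=2 heading=W
all 343 alternatives checked — unique.

move(3), back(4), turn(left)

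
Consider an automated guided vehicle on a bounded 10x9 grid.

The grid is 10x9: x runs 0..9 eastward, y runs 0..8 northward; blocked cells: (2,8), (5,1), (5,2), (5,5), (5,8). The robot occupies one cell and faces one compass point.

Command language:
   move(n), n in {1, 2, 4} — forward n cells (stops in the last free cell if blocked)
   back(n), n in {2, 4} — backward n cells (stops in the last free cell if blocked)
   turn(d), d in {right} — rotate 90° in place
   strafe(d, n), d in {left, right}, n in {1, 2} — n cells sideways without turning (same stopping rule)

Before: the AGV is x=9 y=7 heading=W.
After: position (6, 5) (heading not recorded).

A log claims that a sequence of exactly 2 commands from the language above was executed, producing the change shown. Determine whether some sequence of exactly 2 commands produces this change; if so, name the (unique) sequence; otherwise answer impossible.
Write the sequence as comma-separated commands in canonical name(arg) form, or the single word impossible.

key: order matters: swapping strafe(left, 2) and move(4) lands elsewhere
start: x=9 y=7 heading=W
1. strafe(left, 2) → x=9 y=5 heading=W
2. move(4) → x=6 y=5 heading=W
all 100 alternatives checked — unique.

strafe(left, 2), move(4)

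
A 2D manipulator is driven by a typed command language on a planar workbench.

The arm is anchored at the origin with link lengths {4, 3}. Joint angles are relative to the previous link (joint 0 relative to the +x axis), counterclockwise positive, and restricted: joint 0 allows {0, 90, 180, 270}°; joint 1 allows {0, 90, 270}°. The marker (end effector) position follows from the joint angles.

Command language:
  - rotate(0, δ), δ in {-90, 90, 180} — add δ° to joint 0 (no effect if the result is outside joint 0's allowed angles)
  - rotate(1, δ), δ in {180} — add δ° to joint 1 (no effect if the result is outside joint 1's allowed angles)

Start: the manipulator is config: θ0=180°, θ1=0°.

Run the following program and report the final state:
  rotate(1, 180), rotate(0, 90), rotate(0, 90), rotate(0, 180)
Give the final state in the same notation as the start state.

initial: config: θ0=180°, θ1=0°
[1] after rotate(1, 180): config: θ0=180°, θ1=0°
[2] after rotate(0, 90): config: θ0=270°, θ1=0°
[3] after rotate(0, 90): config: θ0=0°, θ1=0°
[4] after rotate(0, 180): config: θ0=180°, θ1=0°

config: θ0=180°, θ1=0°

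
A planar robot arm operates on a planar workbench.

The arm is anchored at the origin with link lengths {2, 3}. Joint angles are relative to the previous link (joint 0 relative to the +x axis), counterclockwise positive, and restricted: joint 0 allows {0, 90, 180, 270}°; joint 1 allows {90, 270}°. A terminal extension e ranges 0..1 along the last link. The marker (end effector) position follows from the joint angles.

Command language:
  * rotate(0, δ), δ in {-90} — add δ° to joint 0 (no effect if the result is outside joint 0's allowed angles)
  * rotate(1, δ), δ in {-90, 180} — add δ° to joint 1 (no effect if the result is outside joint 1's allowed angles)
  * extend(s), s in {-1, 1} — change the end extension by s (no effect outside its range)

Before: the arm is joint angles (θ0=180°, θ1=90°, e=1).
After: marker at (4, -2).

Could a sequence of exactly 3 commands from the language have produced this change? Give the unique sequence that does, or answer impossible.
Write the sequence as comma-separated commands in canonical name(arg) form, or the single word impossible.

t0: joint angles (θ0=180°, θ1=90°, e=1)
1. rotate(0, -90) → joint angles (θ0=90°, θ1=90°, e=1)
2. rotate(0, -90) → joint angles (θ0=0°, θ1=90°, e=1)
3. rotate(0, -90) → joint angles (θ0=270°, θ1=90°, e=1)
no rival 3-sequence matches.

rotate(0, -90), rotate(0, -90), rotate(0, -90)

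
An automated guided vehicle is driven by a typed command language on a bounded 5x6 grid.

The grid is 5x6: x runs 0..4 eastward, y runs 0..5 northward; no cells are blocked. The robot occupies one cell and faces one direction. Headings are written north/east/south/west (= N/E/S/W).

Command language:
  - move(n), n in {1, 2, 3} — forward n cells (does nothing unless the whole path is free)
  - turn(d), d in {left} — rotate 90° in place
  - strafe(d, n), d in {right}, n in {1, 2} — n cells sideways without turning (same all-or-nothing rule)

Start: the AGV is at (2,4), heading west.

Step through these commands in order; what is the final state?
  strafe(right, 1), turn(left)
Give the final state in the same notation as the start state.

begin: at (2,4), heading west
[1] after strafe(right, 1): at (2,5), heading west
[2] after turn(left): at (2,5), heading south

at (2,5), heading south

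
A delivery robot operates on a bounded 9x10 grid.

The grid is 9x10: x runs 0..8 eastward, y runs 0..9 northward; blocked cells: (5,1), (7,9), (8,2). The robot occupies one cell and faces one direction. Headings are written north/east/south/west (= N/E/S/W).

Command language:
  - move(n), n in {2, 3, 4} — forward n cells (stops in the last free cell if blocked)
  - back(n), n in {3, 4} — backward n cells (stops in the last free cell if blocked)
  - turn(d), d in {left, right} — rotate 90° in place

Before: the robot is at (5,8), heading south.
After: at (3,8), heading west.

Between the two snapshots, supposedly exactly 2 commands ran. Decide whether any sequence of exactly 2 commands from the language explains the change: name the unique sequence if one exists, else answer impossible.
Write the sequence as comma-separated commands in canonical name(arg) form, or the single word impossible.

key: running move(2) before turn(right) would end elsewhere — order is forced
initial: at (5,8), heading south
t=1 turn(right) ⇒ at (5,8), heading west
t=2 move(2) ⇒ at (3,8), heading west
no other 2-command option fits: unique.

turn(right), move(2)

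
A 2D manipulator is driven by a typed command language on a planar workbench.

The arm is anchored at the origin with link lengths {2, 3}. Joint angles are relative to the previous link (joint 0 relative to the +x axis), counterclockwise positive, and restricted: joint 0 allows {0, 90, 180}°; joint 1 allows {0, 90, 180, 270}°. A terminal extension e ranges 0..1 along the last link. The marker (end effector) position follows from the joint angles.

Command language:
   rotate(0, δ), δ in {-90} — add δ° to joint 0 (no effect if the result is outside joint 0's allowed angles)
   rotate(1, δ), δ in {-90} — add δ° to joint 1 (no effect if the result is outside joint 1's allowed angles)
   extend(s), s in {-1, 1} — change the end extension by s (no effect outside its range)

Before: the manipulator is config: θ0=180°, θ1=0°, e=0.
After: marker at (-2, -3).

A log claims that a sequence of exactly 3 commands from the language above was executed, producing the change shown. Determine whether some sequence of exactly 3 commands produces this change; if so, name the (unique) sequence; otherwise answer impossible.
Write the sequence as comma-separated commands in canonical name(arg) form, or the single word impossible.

from: config: θ0=180°, θ1=0°, e=0
t=1 rotate(1, -90) ⇒ config: θ0=180°, θ1=270°, e=0
t=2 rotate(1, -90) ⇒ config: θ0=180°, θ1=180°, e=0
t=3 rotate(1, -90) ⇒ config: θ0=180°, θ1=90°, e=0
no rival 3-sequence matches.

rotate(1, -90), rotate(1, -90), rotate(1, -90)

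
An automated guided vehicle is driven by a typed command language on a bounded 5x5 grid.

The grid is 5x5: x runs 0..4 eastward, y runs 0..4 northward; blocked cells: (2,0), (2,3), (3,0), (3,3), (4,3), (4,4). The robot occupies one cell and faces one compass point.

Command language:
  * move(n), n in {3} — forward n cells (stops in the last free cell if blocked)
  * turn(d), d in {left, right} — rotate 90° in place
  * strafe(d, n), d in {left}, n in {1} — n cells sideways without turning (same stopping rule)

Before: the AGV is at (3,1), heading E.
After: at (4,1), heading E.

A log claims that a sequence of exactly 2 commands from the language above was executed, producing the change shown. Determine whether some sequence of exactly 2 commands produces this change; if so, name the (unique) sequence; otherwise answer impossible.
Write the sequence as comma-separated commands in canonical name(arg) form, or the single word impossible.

key: the first move(3) runs into the grid edge before its full distance
t0: at (3,1), heading E
step 1 (move(3)): at (4,1), heading E
step 2 (move(3)): at (4,1), heading E
uniquely the one of 16 2-step routes that fits.

move(3), move(3)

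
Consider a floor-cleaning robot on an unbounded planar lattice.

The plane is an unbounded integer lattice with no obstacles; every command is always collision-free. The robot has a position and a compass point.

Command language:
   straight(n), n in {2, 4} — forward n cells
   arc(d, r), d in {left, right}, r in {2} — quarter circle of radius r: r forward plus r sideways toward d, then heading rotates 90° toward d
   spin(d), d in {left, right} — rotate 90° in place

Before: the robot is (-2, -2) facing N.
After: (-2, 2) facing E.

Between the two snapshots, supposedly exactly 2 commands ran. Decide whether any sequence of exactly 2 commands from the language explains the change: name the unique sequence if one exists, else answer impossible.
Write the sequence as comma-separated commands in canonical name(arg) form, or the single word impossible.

straight(4), spin(right)

key: running spin(right) before straight(4) would end elsewhere — order is forced
initial: (-2, -2) facing N
[1] after straight(4): (-2, 2) facing N
[2] after spin(right): (-2, 2) facing E
all 36 alternatives checked — unique.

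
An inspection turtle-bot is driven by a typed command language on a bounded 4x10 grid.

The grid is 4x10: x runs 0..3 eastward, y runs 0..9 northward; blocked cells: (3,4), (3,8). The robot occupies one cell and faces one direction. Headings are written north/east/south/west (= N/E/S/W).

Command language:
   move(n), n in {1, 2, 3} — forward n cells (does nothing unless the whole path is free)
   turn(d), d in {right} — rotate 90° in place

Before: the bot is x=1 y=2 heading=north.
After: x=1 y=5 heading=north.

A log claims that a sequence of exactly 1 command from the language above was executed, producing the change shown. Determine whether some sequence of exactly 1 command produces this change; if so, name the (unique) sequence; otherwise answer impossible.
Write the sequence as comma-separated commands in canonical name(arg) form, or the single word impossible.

key: still facing N — the one step turns nothing
begin: x=1 y=2 heading=north
[1] after move(3): x=1 y=5 heading=north
uniquely the one of 4 1-step routes that fits.

move(3)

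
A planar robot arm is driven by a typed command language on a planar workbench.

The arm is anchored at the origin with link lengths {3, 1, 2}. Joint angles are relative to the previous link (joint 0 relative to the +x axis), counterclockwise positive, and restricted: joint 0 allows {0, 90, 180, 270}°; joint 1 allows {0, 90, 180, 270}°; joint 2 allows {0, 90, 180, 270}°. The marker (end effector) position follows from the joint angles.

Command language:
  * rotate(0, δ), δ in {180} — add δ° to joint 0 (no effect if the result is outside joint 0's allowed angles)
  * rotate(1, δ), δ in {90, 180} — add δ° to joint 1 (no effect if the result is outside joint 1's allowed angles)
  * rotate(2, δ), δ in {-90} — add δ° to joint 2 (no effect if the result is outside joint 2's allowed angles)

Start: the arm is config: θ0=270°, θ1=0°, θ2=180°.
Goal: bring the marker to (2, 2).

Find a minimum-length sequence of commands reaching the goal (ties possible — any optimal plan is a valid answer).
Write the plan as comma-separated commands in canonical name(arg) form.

start: config: θ0=270°, θ1=0°, θ2=180°
step 1 (rotate(1, 180)): config: θ0=270°, θ1=180°, θ2=180°
step 2 (rotate(0, 180)): config: θ0=90°, θ1=180°, θ2=180°
step 3 (rotate(2, -90)): config: θ0=90°, θ1=180°, θ2=90°
nothing shorter than 3 reaches the goal.

rotate(1, 180), rotate(0, 180), rotate(2, -90)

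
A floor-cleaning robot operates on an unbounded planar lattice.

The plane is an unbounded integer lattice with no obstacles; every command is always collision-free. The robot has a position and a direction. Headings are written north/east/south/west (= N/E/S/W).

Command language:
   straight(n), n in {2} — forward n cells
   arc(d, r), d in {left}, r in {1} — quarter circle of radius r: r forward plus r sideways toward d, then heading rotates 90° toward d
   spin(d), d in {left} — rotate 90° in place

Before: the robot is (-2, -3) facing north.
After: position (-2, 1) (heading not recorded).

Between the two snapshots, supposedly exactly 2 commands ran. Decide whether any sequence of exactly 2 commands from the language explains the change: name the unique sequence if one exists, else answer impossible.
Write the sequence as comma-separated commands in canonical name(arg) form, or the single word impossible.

straight(2), straight(2)

start: (-2, -3) facing north
1. straight(2) → (-2, -1) facing north
2. straight(2) → (-2, 1) facing north
no other 2-command option fits: unique.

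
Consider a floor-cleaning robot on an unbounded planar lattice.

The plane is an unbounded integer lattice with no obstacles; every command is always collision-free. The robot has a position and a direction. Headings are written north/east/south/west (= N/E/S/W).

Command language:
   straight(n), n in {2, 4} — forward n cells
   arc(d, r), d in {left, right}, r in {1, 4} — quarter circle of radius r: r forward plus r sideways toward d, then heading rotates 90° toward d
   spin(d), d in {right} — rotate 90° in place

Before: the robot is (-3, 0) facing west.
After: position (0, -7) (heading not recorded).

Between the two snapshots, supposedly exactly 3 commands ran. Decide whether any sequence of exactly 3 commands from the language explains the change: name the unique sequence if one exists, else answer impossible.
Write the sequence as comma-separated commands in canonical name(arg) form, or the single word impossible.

key: running arc(left, 4) before arc(left, 1) would end elsewhere — order is forced
from: (-3, 0) facing west
1. arc(left, 1) → (-4, -1) facing south
2. straight(2) → (-4, -3) facing south
3. arc(left, 4) → (0, -7) facing east
all 343 alternatives checked — unique.

arc(left, 1), straight(2), arc(left, 4)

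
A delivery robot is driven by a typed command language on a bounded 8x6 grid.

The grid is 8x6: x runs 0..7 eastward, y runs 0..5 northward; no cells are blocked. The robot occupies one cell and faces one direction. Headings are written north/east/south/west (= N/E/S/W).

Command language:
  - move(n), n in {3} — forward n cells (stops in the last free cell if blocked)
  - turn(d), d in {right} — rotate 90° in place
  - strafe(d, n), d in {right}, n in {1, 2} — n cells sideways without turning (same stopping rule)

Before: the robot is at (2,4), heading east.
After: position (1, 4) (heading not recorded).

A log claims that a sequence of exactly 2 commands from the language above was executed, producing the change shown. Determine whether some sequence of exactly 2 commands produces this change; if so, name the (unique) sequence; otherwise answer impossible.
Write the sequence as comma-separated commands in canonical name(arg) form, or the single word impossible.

key: running strafe(right, 1) before turn(right) would end elsewhere — order is forced
from: at (2,4), heading east
[1] after turn(right): at (2,4), heading south
[2] after strafe(right, 1): at (1,4), heading south
no other 2-command option fits: unique.

turn(right), strafe(right, 1)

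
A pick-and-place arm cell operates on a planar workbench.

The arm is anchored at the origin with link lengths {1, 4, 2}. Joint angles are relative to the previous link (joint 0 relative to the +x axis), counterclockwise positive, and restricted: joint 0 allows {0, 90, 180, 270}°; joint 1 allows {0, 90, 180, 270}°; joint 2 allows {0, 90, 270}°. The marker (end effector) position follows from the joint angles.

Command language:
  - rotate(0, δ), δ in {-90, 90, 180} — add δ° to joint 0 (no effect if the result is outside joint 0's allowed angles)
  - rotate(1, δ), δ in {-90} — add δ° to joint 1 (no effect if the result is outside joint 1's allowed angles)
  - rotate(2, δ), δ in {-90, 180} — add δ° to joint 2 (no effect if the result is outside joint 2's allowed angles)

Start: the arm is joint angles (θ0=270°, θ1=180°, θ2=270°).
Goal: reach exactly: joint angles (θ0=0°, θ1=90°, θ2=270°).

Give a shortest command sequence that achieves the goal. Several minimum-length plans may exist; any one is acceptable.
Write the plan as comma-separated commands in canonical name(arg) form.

rotate(0, 90), rotate(1, -90)

begin: joint angles (θ0=270°, θ1=180°, θ2=270°)
[1] after rotate(0, 90): joint angles (θ0=0°, θ1=180°, θ2=270°)
[2] after rotate(1, -90): joint angles (θ0=0°, θ1=90°, θ2=270°)
minimal: 2 command(s), checked below 2.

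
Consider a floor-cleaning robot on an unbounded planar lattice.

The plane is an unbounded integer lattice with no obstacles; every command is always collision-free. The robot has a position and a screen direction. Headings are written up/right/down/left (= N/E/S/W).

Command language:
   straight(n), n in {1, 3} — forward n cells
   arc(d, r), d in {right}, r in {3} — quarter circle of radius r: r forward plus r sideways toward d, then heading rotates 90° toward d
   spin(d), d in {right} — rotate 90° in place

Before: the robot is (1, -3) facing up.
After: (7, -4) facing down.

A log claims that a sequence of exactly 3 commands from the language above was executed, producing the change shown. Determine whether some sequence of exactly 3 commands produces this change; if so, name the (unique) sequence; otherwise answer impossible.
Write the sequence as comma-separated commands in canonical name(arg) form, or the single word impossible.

arc(right, 3), arc(right, 3), straight(1)

key: order matters: swapping arc(right, 3) and straight(1) lands elsewhere
begin: (1, -3) facing up
[1] after arc(right, 3): (4, 0) facing right
[2] after arc(right, 3): (7, -3) facing down
[3] after straight(1): (7, -4) facing down
uniquely the one of 64 3-step routes that fits.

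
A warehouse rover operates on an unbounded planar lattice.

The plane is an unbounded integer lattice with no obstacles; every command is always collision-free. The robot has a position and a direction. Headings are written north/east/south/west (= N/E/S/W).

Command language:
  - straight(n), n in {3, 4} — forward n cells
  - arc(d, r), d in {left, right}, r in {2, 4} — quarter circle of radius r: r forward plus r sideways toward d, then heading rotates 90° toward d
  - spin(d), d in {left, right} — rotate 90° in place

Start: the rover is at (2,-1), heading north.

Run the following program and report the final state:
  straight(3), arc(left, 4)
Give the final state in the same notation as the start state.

at (-2,6), heading west

initial: at (2,-1), heading north
t=1 straight(3) ⇒ at (2,2), heading north
t=2 arc(left, 4) ⇒ at (-2,6), heading west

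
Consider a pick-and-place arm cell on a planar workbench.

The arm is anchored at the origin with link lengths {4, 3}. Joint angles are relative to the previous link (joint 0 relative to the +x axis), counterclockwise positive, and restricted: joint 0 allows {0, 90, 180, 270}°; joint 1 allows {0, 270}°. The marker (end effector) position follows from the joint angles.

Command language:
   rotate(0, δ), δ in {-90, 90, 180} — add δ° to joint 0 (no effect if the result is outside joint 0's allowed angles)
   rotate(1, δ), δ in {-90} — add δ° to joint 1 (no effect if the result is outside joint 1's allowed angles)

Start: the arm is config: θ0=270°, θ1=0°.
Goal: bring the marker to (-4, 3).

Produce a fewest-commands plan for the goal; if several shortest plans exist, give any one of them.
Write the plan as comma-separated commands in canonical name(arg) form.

rotate(1, -90), rotate(0, -90)

start: config: θ0=270°, θ1=0°
t=1 rotate(1, -90) ⇒ config: θ0=270°, θ1=270°
t=2 rotate(0, -90) ⇒ config: θ0=180°, θ1=270°
no 1-step plan works, so 2 is optimal.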